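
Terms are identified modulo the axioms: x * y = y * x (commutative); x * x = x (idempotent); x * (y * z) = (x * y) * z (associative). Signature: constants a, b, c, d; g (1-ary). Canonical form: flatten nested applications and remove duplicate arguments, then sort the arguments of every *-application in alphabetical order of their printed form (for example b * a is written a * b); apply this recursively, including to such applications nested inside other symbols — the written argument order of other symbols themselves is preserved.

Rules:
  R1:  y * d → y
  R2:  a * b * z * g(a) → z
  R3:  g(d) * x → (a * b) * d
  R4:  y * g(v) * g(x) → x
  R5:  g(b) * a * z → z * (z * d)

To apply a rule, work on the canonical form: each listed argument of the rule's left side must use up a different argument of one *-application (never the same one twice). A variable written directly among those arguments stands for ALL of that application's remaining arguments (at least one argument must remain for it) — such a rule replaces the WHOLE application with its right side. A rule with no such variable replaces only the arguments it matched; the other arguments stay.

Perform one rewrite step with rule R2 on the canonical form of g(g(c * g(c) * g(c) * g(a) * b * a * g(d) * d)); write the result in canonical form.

Canonical form:  g(g(a * b * c * d * g(a) * g(c) * g(d)))
Apply R2:  consuming a, b, g(a);  z := c * d * g(c) * g(d)
Every leftover argument binds to the variable; the entire application is replaced.
Result:  g(g(c * d * g(c) * g(d)))

Answer: g(g(c * d * g(c) * g(d)))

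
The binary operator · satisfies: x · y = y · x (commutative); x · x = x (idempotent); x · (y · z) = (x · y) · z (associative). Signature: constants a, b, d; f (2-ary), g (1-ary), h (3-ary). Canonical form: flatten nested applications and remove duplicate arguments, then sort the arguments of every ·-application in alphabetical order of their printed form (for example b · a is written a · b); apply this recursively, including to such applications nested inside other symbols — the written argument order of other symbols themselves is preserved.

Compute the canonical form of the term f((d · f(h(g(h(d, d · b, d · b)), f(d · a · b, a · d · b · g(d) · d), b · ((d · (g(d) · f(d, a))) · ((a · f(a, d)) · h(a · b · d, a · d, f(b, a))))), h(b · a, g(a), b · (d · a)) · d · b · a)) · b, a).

Answer: f(b · d · f(h(g(h(d, b · d, b · d)), f(a · b · d, a · b · d · g(d)), a · b · d · f(a, d) · f(d, a) · g(d) · h(a · b · d, a · d, f(b, a))), a · b · d · h(a · b, g(a), a · b · d)), a)

Derivation:
Focus inside:  (d · f(h(g(h(d, d · b, d · b)), f(d · a · b, a · d · b · g(d) · d), b · ((d · (g(d) · f(d, a))) · ((a · f(a, d)) · h(a · b · d, a · d, f(b, a))))), h(b · a, g(a), b · (d · a)) · d · b · a)) · b
Flatten:  d · f(h(g(h(d, d · b, d · b)), f(d · a · b, a · d · b · g(d) · d), b · ((d · (g(d) · f(d, a))) · ((a · f(a, d)) · h(a · b · d, a · d, f(b, a))))), h(b · a, g(a), b · (d · a)) · d · b · a) · b
Canonicalize subterm:  f(h(g(h(d, d · b, d · b)), f(d · a · b, a · d · b · g(d) · d), b · ((d · (g(d) · f(d, a))) · ((a · f(a, d)) · h(a · b · d, a · d, f(b, a))))), h(b · a, g(a), b · (d · a)) · d · b · a)  →  f(h(g(h(d, b · d, b · d)), f(a · b · d, a · b · d · g(d)), a · b · d · f(a, d) · f(d, a) · g(d) · h(a · b · d, a · d, f(b, a))), a · b · d · h(a · b, g(a), a · b · d))
Sort arguments:  b · d · f(h(g(h(d, b · d, b · d)), f(a · b · d, a · b · d · g(d)), a · b · d · f(a, d) · f(d, a) · g(d) · h(a · b · d, a · d, f(b, a))), a · b · d · h(a · b, g(a), a · b · d))
Rebuild:  f(b · d · f(h(g(h(d, b · d, b · d)), f(a · b · d, a · b · d · g(d)), a · b · d · f(a, d) · f(d, a) · g(d) · h(a · b · d, a · d, f(b, a))), a · b · d · h(a · b, g(a), a · b · d)), a)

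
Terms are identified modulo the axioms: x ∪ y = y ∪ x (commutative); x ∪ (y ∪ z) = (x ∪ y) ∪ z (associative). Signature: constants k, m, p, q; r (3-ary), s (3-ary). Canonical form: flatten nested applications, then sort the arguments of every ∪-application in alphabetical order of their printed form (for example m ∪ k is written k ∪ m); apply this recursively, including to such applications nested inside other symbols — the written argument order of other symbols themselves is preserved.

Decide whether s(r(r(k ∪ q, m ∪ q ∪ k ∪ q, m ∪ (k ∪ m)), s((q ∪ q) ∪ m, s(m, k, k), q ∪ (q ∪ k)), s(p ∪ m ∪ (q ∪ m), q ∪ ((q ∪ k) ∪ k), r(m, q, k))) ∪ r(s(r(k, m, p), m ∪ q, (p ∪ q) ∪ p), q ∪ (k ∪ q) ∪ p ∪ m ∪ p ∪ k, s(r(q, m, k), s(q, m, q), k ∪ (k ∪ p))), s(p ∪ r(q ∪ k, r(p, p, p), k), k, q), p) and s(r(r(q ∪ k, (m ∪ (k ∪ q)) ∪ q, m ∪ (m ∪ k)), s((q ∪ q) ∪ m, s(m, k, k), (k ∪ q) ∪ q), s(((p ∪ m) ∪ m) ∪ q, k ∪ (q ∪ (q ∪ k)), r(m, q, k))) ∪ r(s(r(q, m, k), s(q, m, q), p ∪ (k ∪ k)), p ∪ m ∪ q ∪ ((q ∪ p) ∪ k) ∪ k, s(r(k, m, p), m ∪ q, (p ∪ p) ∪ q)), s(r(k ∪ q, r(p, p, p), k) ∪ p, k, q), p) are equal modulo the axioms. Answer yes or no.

Answer: no — s(r(r(k ∪ q, k ∪ m ∪ q ∪ q, k ∪ m ∪ m), s(m ∪ q ∪ q, s(m, k, k), k ∪ q ∪ q), s(m ∪ m ∪ p ∪ q, k ∪ k ∪ q ∪ q, r(m, q, k))) ∪ r(s(r(k, m, p), m ∪ q, p ∪ p ∪ q), k ∪ k ∪ m ∪ p ∪ p ∪ q ∪ q, s(r(q, m, k), s(q, m, q), k ∪ k ∪ p)), s(p ∪ r(k ∪ q, r(p, p, p), k), k, q), p) vs s(r(r(k ∪ q, k ∪ m ∪ q ∪ q, k ∪ m ∪ m), s(m ∪ q ∪ q, s(m, k, k), k ∪ q ∪ q), s(m ∪ m ∪ p ∪ q, k ∪ k ∪ q ∪ q, r(m, q, k))) ∪ r(s(r(q, m, k), s(q, m, q), k ∪ k ∪ p), k ∪ k ∪ m ∪ p ∪ p ∪ q ∪ q, s(r(k, m, p), m ∪ q, p ∪ p ∪ q)), s(p ∪ r(k ∪ q, r(p, p, p), k), k, q), p)

Derivation:
Left:  s(r(r(k ∪ q, m ∪ q ∪ k ∪ q, m ∪ (k ∪ m)), s((q ∪ q) ∪ m, s(m, k, k), q ∪ (q ∪ k)), s(p ∪ m ∪ (q ∪ m), q ∪ ((q ∪ k) ∪ k), r(m, q, k))) ∪ r(s(r(k, m, p), m ∪ q, (p ∪ q) ∪ p), q ∪ (k ∪ q) ∪ p ∪ m ∪ p ∪ k, s(r(q, m, k), s(q, m, q), k ∪ (k ∪ p))), s(p ∪ r(q ∪ k, r(p, p, p), k), k, q), p)
  Focus inside:  r(r(k ∪ q, m ∪ q ∪ k ∪ q, m ∪ (k ∪ m)), s((q ∪ q) ∪ m, s(m, k, k), q ∪ (q ∪ k)), s(p ∪ m ∪ (q ∪ m), q ∪ ((q ∪ k) ∪ k), r(m, q, k))) ∪ r(s(r(k, m, p), m ∪ q, (p ∪ q) ∪ p), q ∪ (k ∪ q) ∪ p ∪ m ∪ p ∪ k, s(r(q, m, k), s(q, m, q), k ∪ (k ∪ p)))
  Simplify inside:  r(r(k ∪ q, m ∪ q ∪ k ∪ q, m ∪ (k ∪ m)), s((q ∪ q) ∪ m, s(m, k, k), q ∪ (q ∪ k)), s(p ∪ m ∪ (q ∪ m), q ∪ ((q ∪ k) ∪ k), r(m, q, k)))  →  r(r(k ∪ q, k ∪ m ∪ q ∪ q, k ∪ m ∪ m), s(m ∪ q ∪ q, s(m, k, k), k ∪ q ∪ q), s(m ∪ m ∪ p ∪ q, k ∪ k ∪ q ∪ q, r(m, q, k)))
  Canonicalize subterm:  r(s(r(k, m, p), m ∪ q, (p ∪ q) ∪ p), q ∪ (k ∪ q) ∪ p ∪ m ∪ p ∪ k, s(r(q, m, k), s(q, m, q), k ∪ (k ∪ p)))  →  r(s(r(k, m, p), m ∪ q, p ∪ p ∪ q), k ∪ k ∪ m ∪ p ∪ p ∪ q ∪ q, s(r(q, m, k), s(q, m, q), k ∪ k ∪ p))
  Sort:  r(r(k ∪ q, k ∪ m ∪ q ∪ q, k ∪ m ∪ m), s(m ∪ q ∪ q, s(m, k, k), k ∪ q ∪ q), s(m ∪ m ∪ p ∪ q, k ∪ k ∪ q ∪ q, r(m, q, k))) ∪ r(s(r(k, m, p), m ∪ q, p ∪ p ∪ q), k ∪ k ∪ m ∪ p ∪ p ∪ q ∪ q, s(r(q, m, k), s(q, m, q), k ∪ k ∪ p))
  Reassemble:  s(r(r(k ∪ q, k ∪ m ∪ q ∪ q, k ∪ m ∪ m), s(m ∪ q ∪ q, s(m, k, k), k ∪ q ∪ q), s(m ∪ m ∪ p ∪ q, k ∪ k ∪ q ∪ q, r(m, q, k))) ∪ r(s(r(k, m, p), m ∪ q, p ∪ p ∪ q), k ∪ k ∪ m ∪ p ∪ p ∪ q ∪ q, s(r(q, m, k), s(q, m, q), k ∪ k ∪ p)), s(p ∪ r(k ∪ q, r(p, p, p), k), k, q), p)
Right:  s(r(r(q ∪ k, (m ∪ (k ∪ q)) ∪ q, m ∪ (m ∪ k)), s((q ∪ q) ∪ m, s(m, k, k), (k ∪ q) ∪ q), s(((p ∪ m) ∪ m) ∪ q, k ∪ (q ∪ (q ∪ k)), r(m, q, k))) ∪ r(s(r(q, m, k), s(q, m, q), p ∪ (k ∪ k)), p ∪ m ∪ q ∪ ((q ∪ p) ∪ k) ∪ k, s(r(k, m, p), m ∪ q, (p ∪ p) ∪ q)), s(r(k ∪ q, r(p, p, p), k) ∪ p, k, q), p)
  Focus inside:  r(r(q ∪ k, (m ∪ (k ∪ q)) ∪ q, m ∪ (m ∪ k)), s((q ∪ q) ∪ m, s(m, k, k), (k ∪ q) ∪ q), s(((p ∪ m) ∪ m) ∪ q, k ∪ (q ∪ (q ∪ k)), r(m, q, k))) ∪ r(s(r(q, m, k), s(q, m, q), p ∪ (k ∪ k)), p ∪ m ∪ q ∪ ((q ∪ p) ∪ k) ∪ k, s(r(k, m, p), m ∪ q, (p ∪ p) ∪ q))
  Canonicalize subterm:  r(r(q ∪ k, (m ∪ (k ∪ q)) ∪ q, m ∪ (m ∪ k)), s((q ∪ q) ∪ m, s(m, k, k), (k ∪ q) ∪ q), s(((p ∪ m) ∪ m) ∪ q, k ∪ (q ∪ (q ∪ k)), r(m, q, k)))  →  r(r(k ∪ q, k ∪ m ∪ q ∪ q, k ∪ m ∪ m), s(m ∪ q ∪ q, s(m, k, k), k ∪ q ∪ q), s(m ∪ m ∪ p ∪ q, k ∪ k ∪ q ∪ q, r(m, q, k)))
  Inside:  r(s(r(q, m, k), s(q, m, q), p ∪ (k ∪ k)), p ∪ m ∪ q ∪ ((q ∪ p) ∪ k) ∪ k, s(r(k, m, p), m ∪ q, (p ∪ p) ∪ q))  →  r(s(r(q, m, k), s(q, m, q), k ∪ k ∪ p), k ∪ k ∪ m ∪ p ∪ p ∪ q ∪ q, s(r(k, m, p), m ∪ q, p ∪ p ∪ q))
  Sort arguments:  r(r(k ∪ q, k ∪ m ∪ q ∪ q, k ∪ m ∪ m), s(m ∪ q ∪ q, s(m, k, k), k ∪ q ∪ q), s(m ∪ m ∪ p ∪ q, k ∪ k ∪ q ∪ q, r(m, q, k))) ∪ r(s(r(q, m, k), s(q, m, q), k ∪ k ∪ p), k ∪ k ∪ m ∪ p ∪ p ∪ q ∪ q, s(r(k, m, p), m ∪ q, p ∪ p ∪ q))
  Put back:  s(r(r(k ∪ q, k ∪ m ∪ q ∪ q, k ∪ m ∪ m), s(m ∪ q ∪ q, s(m, k, k), k ∪ q ∪ q), s(m ∪ m ∪ p ∪ q, k ∪ k ∪ q ∪ q, r(m, q, k))) ∪ r(s(r(q, m, k), s(q, m, q), k ∪ k ∪ p), k ∪ k ∪ m ∪ p ∪ p ∪ q ∪ q, s(r(k, m, p), m ∪ q, p ∪ p ∪ q)), s(p ∪ r(k ∪ q, r(p, p, p), k), k, q), p)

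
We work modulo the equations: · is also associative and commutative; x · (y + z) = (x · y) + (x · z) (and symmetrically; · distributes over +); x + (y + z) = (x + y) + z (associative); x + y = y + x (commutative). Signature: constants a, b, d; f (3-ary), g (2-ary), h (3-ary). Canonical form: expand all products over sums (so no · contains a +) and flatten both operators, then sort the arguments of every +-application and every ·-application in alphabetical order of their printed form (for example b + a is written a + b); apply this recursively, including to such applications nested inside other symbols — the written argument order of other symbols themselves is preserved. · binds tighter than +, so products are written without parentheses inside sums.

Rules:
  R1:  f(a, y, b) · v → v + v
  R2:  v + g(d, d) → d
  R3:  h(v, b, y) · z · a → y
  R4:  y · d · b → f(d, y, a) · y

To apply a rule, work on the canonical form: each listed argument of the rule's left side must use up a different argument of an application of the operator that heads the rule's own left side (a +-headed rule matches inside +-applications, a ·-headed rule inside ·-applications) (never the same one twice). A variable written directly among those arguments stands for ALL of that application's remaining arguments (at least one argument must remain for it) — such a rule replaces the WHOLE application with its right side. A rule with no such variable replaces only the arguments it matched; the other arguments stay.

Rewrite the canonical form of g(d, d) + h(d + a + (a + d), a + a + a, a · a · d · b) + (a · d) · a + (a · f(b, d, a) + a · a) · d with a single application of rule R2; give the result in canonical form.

Canonical form:  a · a · d + a · a · d + a · d · f(b, d, a) + g(d, d) + h(a + a + d + d, a + a + a, a · a · b · d)
Apply R2:  consuming g(d, d);  v := a · a · d + a · a · d + a · d · f(b, d, a) + h(a + a + d + d, a + a + a, a · a · b · d)
The variable takes the whole remainder — replace the entire application.
Giving:  d

Answer: d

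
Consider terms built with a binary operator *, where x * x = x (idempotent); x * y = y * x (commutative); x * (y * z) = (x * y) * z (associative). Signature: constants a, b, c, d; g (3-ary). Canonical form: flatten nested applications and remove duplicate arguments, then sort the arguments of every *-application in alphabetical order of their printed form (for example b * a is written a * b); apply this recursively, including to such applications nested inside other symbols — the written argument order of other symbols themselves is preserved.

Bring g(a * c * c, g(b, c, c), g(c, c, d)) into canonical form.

Answer: g(a * c, g(b, c, c), g(c, c, d))

Derivation:
Descend into:  a * c * c
Idempotence:  drop duplicate c
Sort:  a * c
Rebuild:  g(a * c, g(b, c, c), g(c, c, d))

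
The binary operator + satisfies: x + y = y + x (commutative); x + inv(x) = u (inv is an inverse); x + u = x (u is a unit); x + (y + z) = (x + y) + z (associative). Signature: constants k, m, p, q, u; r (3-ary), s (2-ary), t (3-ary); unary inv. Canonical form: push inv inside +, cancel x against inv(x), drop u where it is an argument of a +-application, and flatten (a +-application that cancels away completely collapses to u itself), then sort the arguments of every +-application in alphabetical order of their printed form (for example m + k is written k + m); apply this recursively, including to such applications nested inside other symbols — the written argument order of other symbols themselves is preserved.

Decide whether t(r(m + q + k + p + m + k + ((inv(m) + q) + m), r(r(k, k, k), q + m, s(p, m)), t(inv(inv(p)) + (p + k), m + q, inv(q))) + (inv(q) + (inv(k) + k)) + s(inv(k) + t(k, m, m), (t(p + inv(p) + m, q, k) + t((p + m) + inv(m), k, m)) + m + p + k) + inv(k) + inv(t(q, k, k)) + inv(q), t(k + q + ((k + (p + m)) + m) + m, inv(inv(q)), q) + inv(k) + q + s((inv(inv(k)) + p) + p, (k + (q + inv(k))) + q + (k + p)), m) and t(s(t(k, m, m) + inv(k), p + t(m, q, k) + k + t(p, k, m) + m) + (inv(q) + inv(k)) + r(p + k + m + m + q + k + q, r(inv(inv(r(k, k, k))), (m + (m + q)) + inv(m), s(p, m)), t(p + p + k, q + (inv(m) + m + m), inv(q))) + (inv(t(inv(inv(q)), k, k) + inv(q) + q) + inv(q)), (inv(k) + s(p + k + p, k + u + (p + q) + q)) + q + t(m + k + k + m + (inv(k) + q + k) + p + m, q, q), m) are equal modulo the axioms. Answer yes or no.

Answer: yes — both canonical forms are t(inv(k) + inv(q) + inv(q) + inv(t(q, k, k)) + r(k + k + m + m + p + q + q, r(r(k, k, k), m + q, s(p, m)), t(k + p + p, m + q, inv(q))) + s(inv(k) + t(k, m, m), k + m + p + t(m, q, k) + t(p, k, m)), inv(k) + q + s(k + p + p, k + p + q + q) + t(k + k + m + m + m + p + q, q, q), m)

Derivation:
Left:  t(r(m + q + k + p + m + k + ((inv(m) + q) + m), r(r(k, k, k), q + m, s(p, m)), t(inv(inv(p)) + (p + k), m + q, inv(q))) + (inv(q) + (inv(k) + k)) + s(inv(k) + t(k, m, m), (t(p + inv(p) + m, q, k) + t((p + m) + inv(m), k, m)) + m + p + k) + inv(k) + inv(t(q, k, k)) + inv(q), t(k + q + ((k + (p + m)) + m) + m, inv(inv(q)), q) + inv(k) + q + s((inv(inv(k)) + p) + p, (k + (q + inv(k))) + q + (k + p)), m)
  Focus inside:  r(m + q + k + p + m + k + ((inv(m) + q) + m), r(r(k, k, k), q + m, s(p, m)), t(inv(inv(p)) + (p + k), m + q, inv(q))) + (inv(q) + (inv(k) + k)) + s(inv(k) + t(k, m, m), (t(p + inv(p) + m, q, k) + t((p + m) + inv(m), k, m)) + m + p + k) + inv(k) + inv(t(q, k, k)) + inv(q)
  Push inv inside:  distribute inv over + and collapse double inv
  Collect:  r(k + k + m + m + p + q + q, r(r(k, k, k), m + q, s(p, m)), t(k + p + p, m + q, inv(q))) + inv(q) + inv(q) + inv(k) + s(inv(k) + t(k, m, m), k + m + p + t(m, q, k) + t(p, k, m)) + inv(t(q, k, k))
  Order the arguments:  inv(k) + inv(q) + inv(q) + inv(t(q, k, k)) + r(k + k + m + m + p + q + q, r(r(k, k, k), m + q, s(p, m)), t(k + p + p, m + q, inv(q))) + s(inv(k) + t(k, m, m), k + m + p + t(m, q, k) + t(p, k, m))
  Rebuild:  t(inv(k) + inv(q) + inv(q) + inv(t(q, k, k)) + r(k + k + m + m + p + q + q, r(r(k, k, k), m + q, s(p, m)), t(k + p + p, m + q, inv(q))) + s(inv(k) + t(k, m, m), k + m + p + t(m, q, k) + t(p, k, m)), inv(k) + q + s(k + p + p, k + p + q + q) + t(k + k + m + m + m + p + q, q, q), m)
Right:  t(s(t(k, m, m) + inv(k), p + t(m, q, k) + k + t(p, k, m) + m) + (inv(q) + inv(k)) + r(p + k + m + m + q + k + q, r(inv(inv(r(k, k, k))), (m + (m + q)) + inv(m), s(p, m)), t(p + p + k, q + (inv(m) + m + m), inv(q))) + (inv(t(inv(inv(q)), k, k) + inv(q) + q) + inv(q)), (inv(k) + s(p + k + p, k + u + (p + q) + q)) + q + t(m + k + k + m + (inv(k) + q + k) + p + m, q, q), m)
  Work inside:  s(t(k, m, m) + inv(k), p + t(m, q, k) + k + t(p, k, m) + m) + (inv(q) + inv(k)) + r(p + k + m + m + q + k + q, r(inv(inv(r(k, k, k))), (m + (m + q)) + inv(m), s(p, m)), t(p + p + k, q + (inv(m) + m + m), inv(q))) + (inv(t(inv(inv(q)), k, k) + inv(q) + q) + inv(q))
  Push inv inside:  distribute inv over + and collapse double inv
  Collect:  s(inv(k) + t(k, m, m), k + m + p + t(m, q, k) + t(p, k, m)) + inv(q) + inv(q) + inv(k) + r(k + k + m + m + p + q + q, r(r(k, k, k), m + q, s(p, m)), t(k + p + p, m + q, inv(q))) + inv(t(q, k, k))
  Sort arguments:  inv(k) + inv(q) + inv(q) + inv(t(q, k, k)) + r(k + k + m + m + p + q + q, r(r(k, k, k), m + q, s(p, m)), t(k + p + p, m + q, inv(q))) + s(inv(k) + t(k, m, m), k + m + p + t(m, q, k) + t(p, k, m))
  Rebuild:  t(inv(k) + inv(q) + inv(q) + inv(t(q, k, k)) + r(k + k + m + m + p + q + q, r(r(k, k, k), m + q, s(p, m)), t(k + p + p, m + q, inv(q))) + s(inv(k) + t(k, m, m), k + m + p + t(m, q, k) + t(p, k, m)), inv(k) + q + s(k + p + p, k + p + q + q) + t(k + k + m + m + m + p + q, q, q), m)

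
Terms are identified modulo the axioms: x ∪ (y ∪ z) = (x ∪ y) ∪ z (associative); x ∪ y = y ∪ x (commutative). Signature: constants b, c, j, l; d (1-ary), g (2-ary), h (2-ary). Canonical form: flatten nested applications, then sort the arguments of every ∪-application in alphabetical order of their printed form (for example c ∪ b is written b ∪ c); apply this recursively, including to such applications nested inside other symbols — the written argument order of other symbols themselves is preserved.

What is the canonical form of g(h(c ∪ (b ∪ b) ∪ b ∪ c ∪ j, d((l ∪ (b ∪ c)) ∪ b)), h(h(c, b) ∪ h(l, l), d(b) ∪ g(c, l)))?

Descend into:  c ∪ (b ∪ b) ∪ b ∪ c ∪ j
Un-nest:  c ∪ b ∪ b ∪ b ∪ c ∪ j
Order the arguments:  b ∪ b ∪ b ∪ c ∪ c ∪ j
Put back:  g(h(b ∪ b ∪ b ∪ c ∪ c ∪ j, d(b ∪ b ∪ c ∪ l)), h(h(c, b) ∪ h(l, l), d(b) ∪ g(c, l)))

Answer: g(h(b ∪ b ∪ b ∪ c ∪ c ∪ j, d(b ∪ b ∪ c ∪ l)), h(h(c, b) ∪ h(l, l), d(b) ∪ g(c, l)))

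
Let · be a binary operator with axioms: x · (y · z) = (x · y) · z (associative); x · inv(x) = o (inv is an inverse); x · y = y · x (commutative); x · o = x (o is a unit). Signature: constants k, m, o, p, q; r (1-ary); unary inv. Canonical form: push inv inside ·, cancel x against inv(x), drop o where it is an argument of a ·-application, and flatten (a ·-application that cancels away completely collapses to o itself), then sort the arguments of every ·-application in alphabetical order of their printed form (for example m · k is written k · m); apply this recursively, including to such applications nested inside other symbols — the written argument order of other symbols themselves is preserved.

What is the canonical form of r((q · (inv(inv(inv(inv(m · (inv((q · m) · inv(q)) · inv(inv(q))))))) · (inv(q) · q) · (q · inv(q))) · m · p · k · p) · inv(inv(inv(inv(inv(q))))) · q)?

Focus inside:  (q · (inv(inv(inv(inv(m · (inv((q · m) · inv(q)) · inv(inv(q))))))) · (inv(q) · q) · (q · inv(q))) · m · p · k · p) · inv(inv(inv(inv(inv(q))))) · q
Push inv inside:  distribute inv over · and collapse double inv
Collect terms:  q · q · m · p · p · k
Order the arguments:  k · m · p · p · q · q
Put back:  r(k · m · p · p · q · q)

Answer: r(k · m · p · p · q · q)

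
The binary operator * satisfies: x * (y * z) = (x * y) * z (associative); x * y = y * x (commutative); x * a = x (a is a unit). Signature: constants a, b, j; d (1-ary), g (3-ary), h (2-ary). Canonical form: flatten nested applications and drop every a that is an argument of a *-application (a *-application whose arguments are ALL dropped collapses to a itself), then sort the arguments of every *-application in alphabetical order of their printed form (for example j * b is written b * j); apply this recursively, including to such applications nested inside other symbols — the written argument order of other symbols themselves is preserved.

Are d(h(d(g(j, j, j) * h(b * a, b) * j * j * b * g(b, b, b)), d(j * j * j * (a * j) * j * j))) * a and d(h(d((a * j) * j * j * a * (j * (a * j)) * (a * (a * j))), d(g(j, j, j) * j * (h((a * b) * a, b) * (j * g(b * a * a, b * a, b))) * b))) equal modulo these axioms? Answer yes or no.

Answer: no — d(h(d(b * g(b, b, b) * g(j, j, j) * h(b, b) * j * j), d(j * j * j * j * j * j))) vs d(h(d(j * j * j * j * j * j), d(b * g(b, b, b) * g(j, j, j) * h(b, b) * j * j)))

Derivation:
Left:  d(h(d(g(j, j, j) * h(b * a, b) * j * j * b * g(b, b, b)), d(j * j * j * (a * j) * j * j))) * a
  Simplify inside:  d(h(d(g(j, j, j) * h(b * a, b) * j * j * b * g(b, b, b)), d(j * j * j * (a * j) * j * j)))  →  d(h(d(b * g(b, b, b) * g(j, j, j) * h(b, b) * j * j), d(j * j * j * j * j * j)))
  Drop the unit:  drop a
  Order the arguments:  d(h(d(b * g(b, b, b) * g(j, j, j) * h(b, b) * j * j), d(j * j * j * j * j * j)))
Right:  d(h(d((a * j) * j * j * a * (j * (a * j)) * (a * (a * j))), d(g(j, j, j) * j * (h((a * b) * a, b) * (j * g(b * a * a, b * a, b))) * b)))
  Descend into:  g(j, j, j) * j * (h((a * b) * a, b) * (j * g(b * a * a, b * a, b))) * b
  Flatten:  g(j, j, j) * j * h((a * b) * a, b) * j * g(b * a * a, b * a, b) * b
  Inside:  h((a * b) * a, b)  →  h(b, b)
  Simplify inside:  g(b * a * a, b * a, b)  →  g(b, b, b)
  Sort:  b * g(b, b, b) * g(j, j, j) * h(b, b) * j * j
  Put back:  d(h(d(j * j * j * j * j * j), d(b * g(b, b, b) * g(j, j, j) * h(b, b) * j * j)))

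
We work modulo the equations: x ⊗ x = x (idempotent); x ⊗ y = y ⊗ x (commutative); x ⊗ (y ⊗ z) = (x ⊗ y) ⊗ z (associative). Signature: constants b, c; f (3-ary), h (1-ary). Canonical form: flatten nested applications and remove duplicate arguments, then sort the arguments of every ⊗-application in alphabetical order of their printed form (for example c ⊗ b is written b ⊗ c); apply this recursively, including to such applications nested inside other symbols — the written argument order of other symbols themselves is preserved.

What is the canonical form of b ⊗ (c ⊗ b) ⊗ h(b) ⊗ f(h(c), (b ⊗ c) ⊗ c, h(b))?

Merge nested applications:  b ⊗ c ⊗ b ⊗ h(b) ⊗ f(h(c), (b ⊗ c) ⊗ c, h(b))
Simplify inside:  f(h(c), (b ⊗ c) ⊗ c, h(b))  →  f(h(c), b ⊗ c, h(b))
Deduplicate:  drop duplicate b
Sort arguments:  b ⊗ c ⊗ f(h(c), b ⊗ c, h(b)) ⊗ h(b)

Answer: b ⊗ c ⊗ f(h(c), b ⊗ c, h(b)) ⊗ h(b)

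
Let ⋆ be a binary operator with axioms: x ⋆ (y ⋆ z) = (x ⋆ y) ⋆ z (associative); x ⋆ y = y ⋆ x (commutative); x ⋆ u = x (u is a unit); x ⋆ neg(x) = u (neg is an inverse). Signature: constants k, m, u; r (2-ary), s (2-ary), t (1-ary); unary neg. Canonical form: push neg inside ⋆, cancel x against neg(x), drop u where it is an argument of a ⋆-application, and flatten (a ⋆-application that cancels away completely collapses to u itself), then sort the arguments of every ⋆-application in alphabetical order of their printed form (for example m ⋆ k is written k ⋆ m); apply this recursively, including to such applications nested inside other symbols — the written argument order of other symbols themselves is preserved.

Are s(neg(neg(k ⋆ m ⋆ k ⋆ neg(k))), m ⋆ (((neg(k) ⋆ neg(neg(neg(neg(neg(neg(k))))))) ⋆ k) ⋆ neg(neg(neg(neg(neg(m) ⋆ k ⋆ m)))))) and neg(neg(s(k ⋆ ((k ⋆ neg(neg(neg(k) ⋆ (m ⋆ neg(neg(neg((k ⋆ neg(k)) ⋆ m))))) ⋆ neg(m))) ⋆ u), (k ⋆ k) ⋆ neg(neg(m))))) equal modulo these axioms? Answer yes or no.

Answer: yes — both canonical forms are s(k ⋆ m, k ⋆ k ⋆ m)

Derivation:
Left:  s(neg(neg(k ⋆ m ⋆ k ⋆ neg(k))), m ⋆ (((neg(k) ⋆ neg(neg(neg(neg(neg(neg(k))))))) ⋆ k) ⋆ neg(neg(neg(neg(neg(m) ⋆ k ⋆ m))))))
  Work inside:  m ⋆ (((neg(k) ⋆ neg(neg(neg(neg(neg(neg(k))))))) ⋆ k) ⋆ neg(neg(neg(neg(neg(m) ⋆ k ⋆ m)))))
  Push neg inside:  distribute neg over ⋆ and collapse double neg
  Collect terms:  m ⋆ k ⋆ k
  Sort:  k ⋆ k ⋆ m
  Rebuild:  s(k ⋆ m, k ⋆ k ⋆ m)
Right:  neg(neg(s(k ⋆ ((k ⋆ neg(neg(neg(k) ⋆ (m ⋆ neg(neg(neg((k ⋆ neg(k)) ⋆ m))))) ⋆ neg(m))) ⋆ u), (k ⋆ k) ⋆ neg(neg(m)))))
  Push neg inside:  distribute neg over ⋆ and collapse double neg
  Combine occurrences:  s(k ⋆ m, k ⋆ k ⋆ m)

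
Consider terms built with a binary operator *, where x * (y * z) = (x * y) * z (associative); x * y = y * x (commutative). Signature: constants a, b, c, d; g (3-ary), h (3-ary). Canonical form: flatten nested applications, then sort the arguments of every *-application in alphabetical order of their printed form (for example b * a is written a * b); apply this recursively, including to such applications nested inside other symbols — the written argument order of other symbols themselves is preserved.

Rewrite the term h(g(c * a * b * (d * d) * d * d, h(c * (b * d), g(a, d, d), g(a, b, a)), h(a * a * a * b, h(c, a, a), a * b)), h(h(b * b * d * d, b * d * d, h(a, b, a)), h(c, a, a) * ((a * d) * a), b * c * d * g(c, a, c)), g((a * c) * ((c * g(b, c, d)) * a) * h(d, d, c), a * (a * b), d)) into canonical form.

Work inside:  (a * c) * ((c * g(b, c, d)) * a) * h(d, d, c)
Flatten:  a * c * c * g(b, c, d) * a * h(d, d, c)
Sort:  a * a * c * c * g(b, c, d) * h(d, d, c)
Reassemble:  h(g(a * b * c * d * d * d * d, h(b * c * d, g(a, d, d), g(a, b, a)), h(a * a * a * b, h(c, a, a), a * b)), h(h(b * b * d * d, b * d * d, h(a, b, a)), a * a * d * h(c, a, a), b * c * d * g(c, a, c)), g(a * a * c * c * g(b, c, d) * h(d, d, c), a * a * b, d))

Answer: h(g(a * b * c * d * d * d * d, h(b * c * d, g(a, d, d), g(a, b, a)), h(a * a * a * b, h(c, a, a), a * b)), h(h(b * b * d * d, b * d * d, h(a, b, a)), a * a * d * h(c, a, a), b * c * d * g(c, a, c)), g(a * a * c * c * g(b, c, d) * h(d, d, c), a * a * b, d))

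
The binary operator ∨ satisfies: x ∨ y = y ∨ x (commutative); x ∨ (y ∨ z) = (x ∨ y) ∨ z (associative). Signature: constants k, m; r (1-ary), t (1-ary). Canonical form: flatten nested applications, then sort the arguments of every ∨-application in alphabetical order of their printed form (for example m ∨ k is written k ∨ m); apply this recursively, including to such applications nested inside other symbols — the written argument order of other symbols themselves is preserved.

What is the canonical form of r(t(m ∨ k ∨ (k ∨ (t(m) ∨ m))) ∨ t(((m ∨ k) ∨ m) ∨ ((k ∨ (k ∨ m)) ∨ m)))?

Work inside:  t(m ∨ k ∨ (k ∨ (t(m) ∨ m))) ∨ t(((m ∨ k) ∨ m) ∨ ((k ∨ (k ∨ m)) ∨ m))
Inside:  t(m ∨ k ∨ (k ∨ (t(m) ∨ m)))  →  t(k ∨ k ∨ m ∨ m ∨ t(m))
Simplify inside:  t(((m ∨ k) ∨ m) ∨ ((k ∨ (k ∨ m)) ∨ m))  →  t(k ∨ k ∨ k ∨ m ∨ m ∨ m ∨ m)
Sort:  t(k ∨ k ∨ k ∨ m ∨ m ∨ m ∨ m) ∨ t(k ∨ k ∨ m ∨ m ∨ t(m))
Rebuild:  r(t(k ∨ k ∨ k ∨ m ∨ m ∨ m ∨ m) ∨ t(k ∨ k ∨ m ∨ m ∨ t(m)))

Answer: r(t(k ∨ k ∨ k ∨ m ∨ m ∨ m ∨ m) ∨ t(k ∨ k ∨ m ∨ m ∨ t(m)))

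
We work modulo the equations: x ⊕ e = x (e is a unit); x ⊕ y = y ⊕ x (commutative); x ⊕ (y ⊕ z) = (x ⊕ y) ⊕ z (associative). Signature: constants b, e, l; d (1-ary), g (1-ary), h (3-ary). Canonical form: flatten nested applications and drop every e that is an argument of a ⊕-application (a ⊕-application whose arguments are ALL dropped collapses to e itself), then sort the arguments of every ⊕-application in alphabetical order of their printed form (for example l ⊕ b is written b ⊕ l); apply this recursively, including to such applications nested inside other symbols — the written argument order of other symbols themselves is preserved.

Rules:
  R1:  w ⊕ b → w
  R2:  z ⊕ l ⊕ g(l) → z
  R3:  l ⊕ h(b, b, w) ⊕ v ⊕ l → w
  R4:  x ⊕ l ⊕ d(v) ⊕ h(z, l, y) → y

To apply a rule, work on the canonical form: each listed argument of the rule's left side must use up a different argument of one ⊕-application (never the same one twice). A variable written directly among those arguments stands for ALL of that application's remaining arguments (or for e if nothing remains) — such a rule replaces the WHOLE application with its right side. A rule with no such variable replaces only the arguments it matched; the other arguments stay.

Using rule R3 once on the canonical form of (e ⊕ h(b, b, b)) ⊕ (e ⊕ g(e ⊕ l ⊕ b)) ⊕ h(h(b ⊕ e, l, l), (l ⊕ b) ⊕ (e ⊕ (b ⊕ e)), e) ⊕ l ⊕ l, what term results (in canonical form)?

Canonical form:  g(b ⊕ l) ⊕ h(b, b, b) ⊕ h(h(b, l, l), b ⊕ b ⊕ l, e) ⊕ l ⊕ l
R3 matches:  uses h(b, b, b), l, l;  v := g(b ⊕ l) ⊕ h(h(b, l, l), b ⊕ b ⊕ l, e), w := b
The extension variable absorbs all remaining arguments, so the whole application is rewritten.
New term:  b

Answer: b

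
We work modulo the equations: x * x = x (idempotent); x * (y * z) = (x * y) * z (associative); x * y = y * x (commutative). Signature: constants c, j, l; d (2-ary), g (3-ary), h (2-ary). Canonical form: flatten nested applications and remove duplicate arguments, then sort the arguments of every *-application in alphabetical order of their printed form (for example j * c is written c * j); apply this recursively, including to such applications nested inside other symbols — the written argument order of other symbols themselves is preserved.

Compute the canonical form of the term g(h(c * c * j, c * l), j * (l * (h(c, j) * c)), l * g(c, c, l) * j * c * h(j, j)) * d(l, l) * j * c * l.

Answer: c * d(l, l) * g(h(c * j, c * l), c * h(c, j) * j * l, c * g(c, c, l) * h(j, j) * j * l) * j * l

Derivation:
Canonicalize subterm:  g(h(c * c * j, c * l), j * (l * (h(c, j) * c)), l * g(c, c, l) * j * c * h(j, j))  →  g(h(c * j, c * l), c * h(c, j) * j * l, c * g(c, c, l) * h(j, j) * j * l)
Sort:  c * d(l, l) * g(h(c * j, c * l), c * h(c, j) * j * l, c * g(c, c, l) * h(j, j) * j * l) * j * l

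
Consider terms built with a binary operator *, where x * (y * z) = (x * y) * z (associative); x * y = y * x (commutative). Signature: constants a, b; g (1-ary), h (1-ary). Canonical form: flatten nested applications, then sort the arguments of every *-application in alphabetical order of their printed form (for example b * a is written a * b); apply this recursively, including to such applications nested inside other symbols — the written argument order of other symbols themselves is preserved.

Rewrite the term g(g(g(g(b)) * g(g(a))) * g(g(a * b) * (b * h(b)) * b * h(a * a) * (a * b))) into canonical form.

Answer: g(g(a * b * b * b * g(a * b) * h(a * a) * h(b)) * g(g(g(a)) * g(g(b))))

Derivation:
Descend into:  g(g(g(b)) * g(g(a))) * g(g(a * b) * (b * h(b)) * b * h(a * a) * (a * b))
Simplify inside:  g(g(g(b)) * g(g(a)))  →  g(g(g(a)) * g(g(b)))
Canonicalize subterm:  g(g(a * b) * (b * h(b)) * b * h(a * a) * (a * b))  →  g(a * b * b * b * g(a * b) * h(a * a) * h(b))
Sort arguments:  g(a * b * b * b * g(a * b) * h(a * a) * h(b)) * g(g(g(a)) * g(g(b)))
Rebuild:  g(g(a * b * b * b * g(a * b) * h(a * a) * h(b)) * g(g(g(a)) * g(g(b))))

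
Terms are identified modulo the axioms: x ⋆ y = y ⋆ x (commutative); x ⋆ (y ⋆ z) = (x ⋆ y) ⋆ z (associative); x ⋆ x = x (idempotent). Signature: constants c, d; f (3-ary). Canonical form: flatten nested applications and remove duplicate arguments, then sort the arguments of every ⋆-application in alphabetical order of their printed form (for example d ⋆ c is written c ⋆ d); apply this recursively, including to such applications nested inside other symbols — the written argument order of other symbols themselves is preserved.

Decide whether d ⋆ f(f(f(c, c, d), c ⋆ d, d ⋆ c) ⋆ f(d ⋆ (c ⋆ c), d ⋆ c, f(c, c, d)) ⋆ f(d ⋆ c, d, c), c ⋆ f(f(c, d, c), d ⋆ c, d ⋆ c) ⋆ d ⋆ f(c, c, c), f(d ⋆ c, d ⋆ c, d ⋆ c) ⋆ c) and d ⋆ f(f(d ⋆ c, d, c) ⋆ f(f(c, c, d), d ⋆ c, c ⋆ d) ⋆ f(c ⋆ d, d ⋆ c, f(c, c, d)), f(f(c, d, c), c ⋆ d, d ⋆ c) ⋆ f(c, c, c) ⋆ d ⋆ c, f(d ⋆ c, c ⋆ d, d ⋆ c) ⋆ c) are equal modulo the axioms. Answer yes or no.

Answer: yes — both canonical forms are d ⋆ f(f(c ⋆ d, c ⋆ d, f(c, c, d)) ⋆ f(c ⋆ d, d, c) ⋆ f(f(c, c, d), c ⋆ d, c ⋆ d), c ⋆ d ⋆ f(c, c, c) ⋆ f(f(c, d, c), c ⋆ d, c ⋆ d), c ⋆ f(c ⋆ d, c ⋆ d, c ⋆ d))

Derivation:
Left:  d ⋆ f(f(f(c, c, d), c ⋆ d, d ⋆ c) ⋆ f(d ⋆ (c ⋆ c), d ⋆ c, f(c, c, d)) ⋆ f(d ⋆ c, d, c), c ⋆ f(f(c, d, c), d ⋆ c, d ⋆ c) ⋆ d ⋆ f(c, c, c), f(d ⋆ c, d ⋆ c, d ⋆ c) ⋆ c)
  Canonicalize subterm:  f(f(f(c, c, d), c ⋆ d, d ⋆ c) ⋆ f(d ⋆ (c ⋆ c), d ⋆ c, f(c, c, d)) ⋆ f(d ⋆ c, d, c), c ⋆ f(f(c, d, c), d ⋆ c, d ⋆ c) ⋆ d ⋆ f(c, c, c), f(d ⋆ c, d ⋆ c, d ⋆ c) ⋆ c)  →  f(f(c ⋆ d, c ⋆ d, f(c, c, d)) ⋆ f(c ⋆ d, d, c) ⋆ f(f(c, c, d), c ⋆ d, c ⋆ d), c ⋆ d ⋆ f(c, c, c) ⋆ f(f(c, d, c), c ⋆ d, c ⋆ d), c ⋆ f(c ⋆ d, c ⋆ d, c ⋆ d))
  Sort arguments:  d ⋆ f(f(c ⋆ d, c ⋆ d, f(c, c, d)) ⋆ f(c ⋆ d, d, c) ⋆ f(f(c, c, d), c ⋆ d, c ⋆ d), c ⋆ d ⋆ f(c, c, c) ⋆ f(f(c, d, c), c ⋆ d, c ⋆ d), c ⋆ f(c ⋆ d, c ⋆ d, c ⋆ d))
Right:  d ⋆ f(f(d ⋆ c, d, c) ⋆ f(f(c, c, d), d ⋆ c, c ⋆ d) ⋆ f(c ⋆ d, d ⋆ c, f(c, c, d)), f(f(c, d, c), c ⋆ d, d ⋆ c) ⋆ f(c, c, c) ⋆ d ⋆ c, f(d ⋆ c, c ⋆ d, d ⋆ c) ⋆ c)
  Canonicalize subterm:  f(f(d ⋆ c, d, c) ⋆ f(f(c, c, d), d ⋆ c, c ⋆ d) ⋆ f(c ⋆ d, d ⋆ c, f(c, c, d)), f(f(c, d, c), c ⋆ d, d ⋆ c) ⋆ f(c, c, c) ⋆ d ⋆ c, f(d ⋆ c, c ⋆ d, d ⋆ c) ⋆ c)  →  f(f(c ⋆ d, c ⋆ d, f(c, c, d)) ⋆ f(c ⋆ d, d, c) ⋆ f(f(c, c, d), c ⋆ d, c ⋆ d), c ⋆ d ⋆ f(c, c, c) ⋆ f(f(c, d, c), c ⋆ d, c ⋆ d), c ⋆ f(c ⋆ d, c ⋆ d, c ⋆ d))
  Sort:  d ⋆ f(f(c ⋆ d, c ⋆ d, f(c, c, d)) ⋆ f(c ⋆ d, d, c) ⋆ f(f(c, c, d), c ⋆ d, c ⋆ d), c ⋆ d ⋆ f(c, c, c) ⋆ f(f(c, d, c), c ⋆ d, c ⋆ d), c ⋆ f(c ⋆ d, c ⋆ d, c ⋆ d))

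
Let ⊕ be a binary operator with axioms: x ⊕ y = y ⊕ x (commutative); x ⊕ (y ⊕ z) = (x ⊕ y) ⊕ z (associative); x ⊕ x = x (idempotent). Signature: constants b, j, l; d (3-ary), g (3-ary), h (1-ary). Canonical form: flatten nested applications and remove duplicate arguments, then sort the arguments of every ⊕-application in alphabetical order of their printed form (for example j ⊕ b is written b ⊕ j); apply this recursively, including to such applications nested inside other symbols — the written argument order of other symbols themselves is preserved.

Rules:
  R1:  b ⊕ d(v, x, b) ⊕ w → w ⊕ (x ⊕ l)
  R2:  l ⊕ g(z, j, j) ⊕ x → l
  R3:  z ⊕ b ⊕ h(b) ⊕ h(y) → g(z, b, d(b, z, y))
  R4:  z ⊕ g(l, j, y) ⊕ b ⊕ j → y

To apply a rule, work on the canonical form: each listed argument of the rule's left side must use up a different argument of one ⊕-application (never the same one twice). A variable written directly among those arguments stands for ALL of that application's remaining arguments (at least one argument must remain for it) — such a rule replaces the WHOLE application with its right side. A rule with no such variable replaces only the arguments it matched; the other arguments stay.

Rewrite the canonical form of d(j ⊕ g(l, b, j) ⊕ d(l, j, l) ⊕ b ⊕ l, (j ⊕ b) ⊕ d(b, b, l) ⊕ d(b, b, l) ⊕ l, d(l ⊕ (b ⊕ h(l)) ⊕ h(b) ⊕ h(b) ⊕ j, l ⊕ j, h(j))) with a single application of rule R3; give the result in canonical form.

Answer: d(b ⊕ d(l, j, l) ⊕ g(l, b, j) ⊕ j ⊕ l, b ⊕ d(b, b, l) ⊕ j ⊕ l, d(g(j ⊕ l, b, d(b, j ⊕ l, l)), j ⊕ l, h(j)))

Derivation:
Canonical form:  d(b ⊕ d(l, j, l) ⊕ g(l, b, j) ⊕ j ⊕ l, b ⊕ d(b, b, l) ⊕ j ⊕ l, d(b ⊕ h(b) ⊕ h(l) ⊕ j ⊕ l, j ⊕ l, h(j)))
Apply R3:  consuming b, h(b), h(l);  y := l, z := j ⊕ l
Every leftover argument binds to the variable; the entire application is replaced.
Result:  d(b ⊕ d(l, j, l) ⊕ g(l, b, j) ⊕ j ⊕ l, b ⊕ d(b, b, l) ⊕ j ⊕ l, d(g(j ⊕ l, b, d(b, j ⊕ l, l)), j ⊕ l, h(j)))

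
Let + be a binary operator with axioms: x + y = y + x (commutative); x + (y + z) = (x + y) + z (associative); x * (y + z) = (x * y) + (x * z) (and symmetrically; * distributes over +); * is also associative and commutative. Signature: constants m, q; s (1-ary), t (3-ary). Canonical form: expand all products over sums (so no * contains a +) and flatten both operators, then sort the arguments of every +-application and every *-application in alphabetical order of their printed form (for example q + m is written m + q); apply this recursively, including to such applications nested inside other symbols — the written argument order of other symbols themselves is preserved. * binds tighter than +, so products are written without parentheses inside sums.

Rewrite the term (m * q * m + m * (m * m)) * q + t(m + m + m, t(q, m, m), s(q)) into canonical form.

Distribute:  m * m * q * q + m * m * m * q + t(m + m + m, t(q, m, m), s(q))
Sort arguments:  m * m * m * q + m * m * q * q + t(m + m + m, t(q, m, m), s(q))

Answer: m * m * m * q + m * m * q * q + t(m + m + m, t(q, m, m), s(q))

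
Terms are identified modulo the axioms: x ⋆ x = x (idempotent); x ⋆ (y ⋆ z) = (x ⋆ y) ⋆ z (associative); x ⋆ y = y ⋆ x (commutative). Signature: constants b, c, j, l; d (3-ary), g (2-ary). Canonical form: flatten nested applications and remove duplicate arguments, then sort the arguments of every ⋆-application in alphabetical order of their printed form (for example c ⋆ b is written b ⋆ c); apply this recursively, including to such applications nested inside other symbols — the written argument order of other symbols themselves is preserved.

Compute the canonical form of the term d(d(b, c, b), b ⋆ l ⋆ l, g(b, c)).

Answer: d(d(b, c, b), b ⋆ l, g(b, c))

Derivation:
Work inside:  b ⋆ l ⋆ l
Idempotence:  drop duplicate l
Order the arguments:  b ⋆ l
Reassemble:  d(d(b, c, b), b ⋆ l, g(b, c))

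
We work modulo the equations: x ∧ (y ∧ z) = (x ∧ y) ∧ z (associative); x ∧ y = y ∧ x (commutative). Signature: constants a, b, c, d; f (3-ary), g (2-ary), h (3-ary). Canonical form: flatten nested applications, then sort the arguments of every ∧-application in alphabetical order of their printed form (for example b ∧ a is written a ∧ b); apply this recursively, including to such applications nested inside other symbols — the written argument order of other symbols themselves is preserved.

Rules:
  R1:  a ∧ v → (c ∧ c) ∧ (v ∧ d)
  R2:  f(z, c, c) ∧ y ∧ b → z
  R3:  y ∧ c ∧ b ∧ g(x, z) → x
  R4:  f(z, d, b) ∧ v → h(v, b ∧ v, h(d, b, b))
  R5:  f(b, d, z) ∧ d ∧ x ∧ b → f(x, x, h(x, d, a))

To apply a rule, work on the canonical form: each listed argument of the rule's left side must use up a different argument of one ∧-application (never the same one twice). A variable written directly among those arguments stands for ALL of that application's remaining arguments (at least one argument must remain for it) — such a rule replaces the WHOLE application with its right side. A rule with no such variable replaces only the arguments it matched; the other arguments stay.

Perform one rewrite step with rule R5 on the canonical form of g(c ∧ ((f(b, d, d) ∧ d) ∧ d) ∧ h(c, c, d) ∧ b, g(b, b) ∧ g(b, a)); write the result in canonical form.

Canonical form:  g(b ∧ c ∧ d ∧ d ∧ f(b, d, d) ∧ h(c, c, d), g(b, a) ∧ g(b, b))
Match R5:  consume b, d, f(b, d, d);  x := c ∧ d ∧ h(c, c, d), z := d
The variable takes the whole remainder — replace the entire application.
Result:  g(f(c ∧ d ∧ h(c, c, d), c ∧ d ∧ h(c, c, d), h(c ∧ d ∧ h(c, c, d), d, a)), g(b, a) ∧ g(b, b))

Answer: g(f(c ∧ d ∧ h(c, c, d), c ∧ d ∧ h(c, c, d), h(c ∧ d ∧ h(c, c, d), d, a)), g(b, a) ∧ g(b, b))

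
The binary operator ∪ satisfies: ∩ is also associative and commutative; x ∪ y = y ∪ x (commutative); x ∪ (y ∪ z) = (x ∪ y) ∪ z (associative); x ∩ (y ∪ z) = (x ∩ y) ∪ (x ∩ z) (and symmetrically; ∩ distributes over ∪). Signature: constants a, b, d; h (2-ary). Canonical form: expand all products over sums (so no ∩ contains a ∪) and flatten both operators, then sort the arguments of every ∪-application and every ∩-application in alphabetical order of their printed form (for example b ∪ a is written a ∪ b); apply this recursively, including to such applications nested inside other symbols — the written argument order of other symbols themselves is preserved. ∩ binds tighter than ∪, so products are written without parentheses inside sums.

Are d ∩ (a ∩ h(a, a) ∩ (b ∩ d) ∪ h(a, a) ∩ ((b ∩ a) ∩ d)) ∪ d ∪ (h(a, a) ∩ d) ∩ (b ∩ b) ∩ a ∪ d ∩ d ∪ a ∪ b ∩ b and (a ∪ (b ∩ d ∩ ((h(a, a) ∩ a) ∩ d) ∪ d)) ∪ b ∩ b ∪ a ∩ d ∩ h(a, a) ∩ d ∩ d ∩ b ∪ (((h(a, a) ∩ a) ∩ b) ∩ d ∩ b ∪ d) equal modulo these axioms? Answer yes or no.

Left:  d ∩ (a ∩ h(a, a) ∩ (b ∩ d) ∪ h(a, a) ∩ ((b ∩ a) ∩ d)) ∪ d ∪ (h(a, a) ∩ d) ∩ (b ∩ b) ∩ a ∪ d ∩ d ∪ a ∪ b ∩ b
  Expand:  a ∩ b ∩ d ∩ d ∩ h(a, a) ∪ a ∩ b ∩ d ∩ d ∩ h(a, a) ∪ d ∪ a ∩ b ∩ b ∩ d ∩ h(a, a) ∪ d ∩ d ∪ a ∪ b ∩ b
  Sort:  a ∪ a ∩ b ∩ b ∩ d ∩ h(a, a) ∪ a ∩ b ∩ d ∩ d ∩ h(a, a) ∪ a ∩ b ∩ d ∩ d ∩ h(a, a) ∪ b ∩ b ∪ d ∪ d ∩ d
Right:  (a ∪ (b ∩ d ∩ ((h(a, a) ∩ a) ∩ d) ∪ d)) ∪ b ∩ b ∪ a ∩ d ∩ h(a, a) ∩ d ∩ d ∩ b ∪ (((h(a, a) ∩ a) ∩ b) ∩ d ∩ b ∪ d)
  Merge nested applications:  a ∪ a ∩ b ∩ d ∩ d ∩ h(a, a) ∪ d ∪ b ∩ b ∪ a ∩ b ∩ d ∩ d ∩ d ∩ h(a, a) ∪ a ∩ b ∩ b ∩ d ∩ h(a, a) ∪ d
  Sort arguments:  a ∪ a ∩ b ∩ b ∩ d ∩ h(a, a) ∪ a ∩ b ∩ d ∩ d ∩ d ∩ h(a, a) ∪ a ∩ b ∩ d ∩ d ∩ h(a, a) ∪ b ∩ b ∪ d ∪ d

Answer: no — a ∪ a ∩ b ∩ b ∩ d ∩ h(a, a) ∪ a ∩ b ∩ d ∩ d ∩ h(a, a) ∪ a ∩ b ∩ d ∩ d ∩ h(a, a) ∪ b ∩ b ∪ d ∪ d ∩ d vs a ∪ a ∩ b ∩ b ∩ d ∩ h(a, a) ∪ a ∩ b ∩ d ∩ d ∩ d ∩ h(a, a) ∪ a ∩ b ∩ d ∩ d ∩ h(a, a) ∪ b ∩ b ∪ d ∪ d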